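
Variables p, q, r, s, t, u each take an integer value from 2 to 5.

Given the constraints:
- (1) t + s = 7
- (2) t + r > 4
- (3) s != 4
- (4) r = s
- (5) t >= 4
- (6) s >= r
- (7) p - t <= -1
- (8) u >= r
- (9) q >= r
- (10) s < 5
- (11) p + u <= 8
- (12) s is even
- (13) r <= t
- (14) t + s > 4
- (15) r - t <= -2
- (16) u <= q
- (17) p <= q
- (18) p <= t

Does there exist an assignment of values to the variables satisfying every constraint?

The assignment p = 2, q = 5, r = 2, s = 2, t = 5, u = 5 works:
  constraint 1 holds since t + s = 7.
  constraint 2 holds since t + r = 7.
The rest check out directly.

Satisfiable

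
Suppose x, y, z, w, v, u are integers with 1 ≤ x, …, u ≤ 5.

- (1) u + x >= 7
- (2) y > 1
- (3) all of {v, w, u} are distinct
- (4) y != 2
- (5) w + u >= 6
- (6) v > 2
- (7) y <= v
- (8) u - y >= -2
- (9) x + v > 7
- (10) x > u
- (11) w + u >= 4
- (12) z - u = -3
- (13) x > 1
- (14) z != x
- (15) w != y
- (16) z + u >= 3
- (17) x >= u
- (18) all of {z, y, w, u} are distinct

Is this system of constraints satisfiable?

Take x = 5, y = 5, z = 1, w = 3, v = 5, u = 4. Then constraint 1: u + x = 9; constraint 5: w + u = 7, and every other listed constraint is also met.

Satisfiable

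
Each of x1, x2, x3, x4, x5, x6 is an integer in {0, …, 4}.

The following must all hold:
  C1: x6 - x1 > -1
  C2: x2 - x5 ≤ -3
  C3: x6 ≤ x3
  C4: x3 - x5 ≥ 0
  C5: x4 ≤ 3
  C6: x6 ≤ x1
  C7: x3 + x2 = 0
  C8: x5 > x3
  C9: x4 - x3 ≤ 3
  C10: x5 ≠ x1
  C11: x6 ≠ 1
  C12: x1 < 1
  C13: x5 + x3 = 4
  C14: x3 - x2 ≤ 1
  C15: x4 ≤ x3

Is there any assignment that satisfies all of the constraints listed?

Unsatisfiable

Constraints 2, 4, and 14 give x5 − x2 ≥ 3, x2 − x3 ≥ -1, x3 − x5 ≥ 0.
Adding all 3 inequalities: the left sides telescope to 0, and the right sides sum to 3 + (-1) + 0 = 2. So 0 ≥ 2, which is false.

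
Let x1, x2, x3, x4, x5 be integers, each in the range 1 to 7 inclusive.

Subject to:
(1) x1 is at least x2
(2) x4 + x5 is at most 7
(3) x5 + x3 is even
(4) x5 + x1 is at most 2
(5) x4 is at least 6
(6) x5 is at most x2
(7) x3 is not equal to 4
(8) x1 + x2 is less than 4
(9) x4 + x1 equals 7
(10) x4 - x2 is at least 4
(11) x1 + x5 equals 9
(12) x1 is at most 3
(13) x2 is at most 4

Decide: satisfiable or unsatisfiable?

Unsatisfiable

From constraint 12: x1 ≤ 3. From constraints 6 and 13: x5 ≤ x2 ≤ 4. Hence x1 + x5 ≤ 7. But constraint 11 requires x1 + x5 = 9, and 9 > 7. Contradiction.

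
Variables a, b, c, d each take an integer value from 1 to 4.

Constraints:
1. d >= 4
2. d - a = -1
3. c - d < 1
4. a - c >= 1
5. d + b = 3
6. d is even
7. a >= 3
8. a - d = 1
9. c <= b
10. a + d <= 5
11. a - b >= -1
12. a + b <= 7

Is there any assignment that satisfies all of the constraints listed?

Unsatisfiable

From constraint 7: a ≥ 3. From constraint 1: d ≥ 4. Hence a + d ≥ 7. But constraint 10 requires a + d ≤ 5, and 5 < 7. Contradiction.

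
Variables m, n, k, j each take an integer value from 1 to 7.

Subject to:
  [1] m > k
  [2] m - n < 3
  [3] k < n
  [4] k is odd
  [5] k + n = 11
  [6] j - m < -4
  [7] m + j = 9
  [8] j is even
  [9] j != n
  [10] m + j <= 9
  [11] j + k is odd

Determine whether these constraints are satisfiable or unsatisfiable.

Setting (m, n, k, j) = (7, 6, 5, 2) satisfies everything: constraint 2: m - n = 1; constraint 5: k + n = 11, and the others follow.

Satisfiable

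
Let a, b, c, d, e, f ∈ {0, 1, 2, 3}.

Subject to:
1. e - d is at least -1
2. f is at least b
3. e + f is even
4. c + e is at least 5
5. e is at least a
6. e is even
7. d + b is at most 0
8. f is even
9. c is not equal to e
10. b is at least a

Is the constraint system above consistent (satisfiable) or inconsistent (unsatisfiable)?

Satisfiable

Try a = 0, b = 0, c = 3, d = 0, e = 2, f = 0.
Check constraint 1: e - d = 2; constraint 4: c + e = 5; constraint 7: d + b = 0. The remaining constraints are straightforward to verify.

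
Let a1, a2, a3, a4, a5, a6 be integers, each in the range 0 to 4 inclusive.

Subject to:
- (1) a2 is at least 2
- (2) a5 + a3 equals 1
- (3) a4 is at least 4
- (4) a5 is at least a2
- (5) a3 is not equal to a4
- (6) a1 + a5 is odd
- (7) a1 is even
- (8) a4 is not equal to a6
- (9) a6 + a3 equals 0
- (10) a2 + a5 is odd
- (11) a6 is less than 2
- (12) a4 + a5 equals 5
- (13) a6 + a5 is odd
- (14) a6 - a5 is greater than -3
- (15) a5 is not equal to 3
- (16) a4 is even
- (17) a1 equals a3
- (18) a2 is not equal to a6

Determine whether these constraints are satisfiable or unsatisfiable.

Unsatisfiable

From constraint 3: a4 ≥ 4. From constraints 1 and 4: a5 ≥ a2 ≥ 2. Hence a4 + a5 ≥ 6. But constraint 12 requires a4 + a5 = 5, and 5 < 6. Contradiction.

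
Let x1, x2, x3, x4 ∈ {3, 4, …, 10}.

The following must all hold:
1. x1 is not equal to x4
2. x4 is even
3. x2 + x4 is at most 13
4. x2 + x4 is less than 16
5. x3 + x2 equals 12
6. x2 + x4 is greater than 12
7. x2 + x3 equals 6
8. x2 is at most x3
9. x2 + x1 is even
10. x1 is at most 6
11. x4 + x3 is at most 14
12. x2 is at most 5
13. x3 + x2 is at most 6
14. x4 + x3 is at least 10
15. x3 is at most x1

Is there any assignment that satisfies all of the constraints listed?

From constraints 10 and 15: x3 ≤ x1 ≤ 6. From constraint 12: x2 ≤ 5. Hence x3 + x2 ≤ 11. But constraint 5 requires x3 + x2 = 12, and 12 > 11. Contradiction.

Unsatisfiable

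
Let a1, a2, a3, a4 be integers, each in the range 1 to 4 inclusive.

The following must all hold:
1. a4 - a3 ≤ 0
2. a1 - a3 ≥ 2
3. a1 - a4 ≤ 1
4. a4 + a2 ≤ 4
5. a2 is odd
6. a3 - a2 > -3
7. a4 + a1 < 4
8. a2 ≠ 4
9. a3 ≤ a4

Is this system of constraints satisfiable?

Constraints 1, 2, and 3 give a1 − a3 ≥ 2, a3 − a4 ≥ 0, a4 − a1 ≥ -1.
Adding all 3 inequalities: the left sides telescope to 0, and the right sides sum to 2 + 0 + (-1) = 1. So 0 ≥ 1, which is false.

Unsatisfiable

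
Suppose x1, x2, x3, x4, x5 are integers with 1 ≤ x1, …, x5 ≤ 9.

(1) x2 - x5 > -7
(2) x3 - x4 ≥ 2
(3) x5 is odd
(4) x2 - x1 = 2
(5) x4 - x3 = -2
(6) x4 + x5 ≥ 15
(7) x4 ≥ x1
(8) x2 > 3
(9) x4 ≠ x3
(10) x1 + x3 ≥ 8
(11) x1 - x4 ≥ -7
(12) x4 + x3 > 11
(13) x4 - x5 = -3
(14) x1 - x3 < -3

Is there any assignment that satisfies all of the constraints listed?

One satisfying assignment is x1 = 2, x2 = 4, x3 = 8, x4 = 6, x5 = 9.
For the less obvious constraints — constraint 1: x2 - x5 = -5; constraint 2: x3 - x4 = 2 — and the others hold by inspection.

Satisfiable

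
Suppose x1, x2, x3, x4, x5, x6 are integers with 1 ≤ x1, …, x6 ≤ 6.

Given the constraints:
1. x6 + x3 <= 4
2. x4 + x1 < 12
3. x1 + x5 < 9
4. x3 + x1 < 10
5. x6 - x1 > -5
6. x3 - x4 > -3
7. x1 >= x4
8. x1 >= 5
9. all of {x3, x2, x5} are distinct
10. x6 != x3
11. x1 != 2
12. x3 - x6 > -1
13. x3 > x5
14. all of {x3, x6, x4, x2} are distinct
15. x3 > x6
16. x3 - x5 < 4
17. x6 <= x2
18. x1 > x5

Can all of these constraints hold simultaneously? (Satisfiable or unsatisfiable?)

Satisfiable

One satisfying assignment is x1 = 5, x2 = 6, x3 = 3, x4 = 5, x5 = 1, x6 = 1.
For the less obvious constraints — constraint 1: x6 + x3 = 4; constraint 2: x4 + x1 = 10; constraint 3: x1 + x5 = 6 — and the others hold by inspection.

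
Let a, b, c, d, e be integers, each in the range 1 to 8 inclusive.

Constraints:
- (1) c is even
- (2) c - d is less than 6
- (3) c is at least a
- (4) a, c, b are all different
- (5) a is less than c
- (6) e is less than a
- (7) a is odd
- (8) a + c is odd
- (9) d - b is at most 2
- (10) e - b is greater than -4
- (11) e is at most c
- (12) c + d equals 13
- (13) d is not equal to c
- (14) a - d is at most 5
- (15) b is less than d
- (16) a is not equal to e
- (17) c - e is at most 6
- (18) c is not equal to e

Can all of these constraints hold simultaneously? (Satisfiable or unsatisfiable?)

One satisfying assignment is a = 7, b = 4, c = 8, d = 5, e = 3.
For the less obvious constraints — constraint 2: c - d = 3; constraint 9: d - b = 1 — and the others hold by inspection.

Satisfiable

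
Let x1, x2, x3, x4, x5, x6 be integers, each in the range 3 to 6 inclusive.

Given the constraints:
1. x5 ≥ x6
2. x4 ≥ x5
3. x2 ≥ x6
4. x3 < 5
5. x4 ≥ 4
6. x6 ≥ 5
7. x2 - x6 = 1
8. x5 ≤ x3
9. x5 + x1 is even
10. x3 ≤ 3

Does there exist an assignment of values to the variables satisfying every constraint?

Unsatisfiable

From constraints 1 and 6: x5 ≥ x6 and x6 ≥ 5, so x5 ≥ 5. From constraints 8 and 10: x5 ≤ x3 and x3 ≤ 3, so x5 ≤ 3. But 3 < 5, so no value of x5 works.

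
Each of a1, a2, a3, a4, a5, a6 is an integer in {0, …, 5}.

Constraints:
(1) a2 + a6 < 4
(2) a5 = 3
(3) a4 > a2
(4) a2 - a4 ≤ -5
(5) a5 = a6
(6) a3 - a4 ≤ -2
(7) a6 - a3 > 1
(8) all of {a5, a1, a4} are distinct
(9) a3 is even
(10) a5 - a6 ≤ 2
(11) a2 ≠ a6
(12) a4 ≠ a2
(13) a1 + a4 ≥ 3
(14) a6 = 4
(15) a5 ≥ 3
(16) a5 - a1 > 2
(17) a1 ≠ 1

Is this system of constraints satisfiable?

Unsatisfiable

Constraint 2 fixes a5 = 3 and constraint 14 fixes a6 = 4, but constraint 5 requires a5 = a6. Since 3 ≠ 4, contradiction.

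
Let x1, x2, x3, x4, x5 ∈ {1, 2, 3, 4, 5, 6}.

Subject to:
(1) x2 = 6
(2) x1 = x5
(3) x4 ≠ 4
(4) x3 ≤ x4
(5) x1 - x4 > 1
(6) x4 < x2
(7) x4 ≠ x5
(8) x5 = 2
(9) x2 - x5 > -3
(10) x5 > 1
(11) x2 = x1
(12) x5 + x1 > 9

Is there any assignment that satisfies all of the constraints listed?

Unsatisfiable

Constraint 1 fixes x2 = 6 and constraint 8 fixes x5 = 2. Constraints 2 and 11 give x2 = x1 = x5, so x2 = x5. But 6 ≠ 2 — contradiction.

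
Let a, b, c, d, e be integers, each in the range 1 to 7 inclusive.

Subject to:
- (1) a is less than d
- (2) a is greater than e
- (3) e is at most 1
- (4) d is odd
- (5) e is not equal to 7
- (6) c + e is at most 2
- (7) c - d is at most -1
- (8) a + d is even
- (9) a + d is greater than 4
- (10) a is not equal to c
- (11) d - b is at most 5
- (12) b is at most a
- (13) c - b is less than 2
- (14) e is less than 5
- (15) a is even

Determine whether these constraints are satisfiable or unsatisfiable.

Constraint 15 makes a even and constraint 4 makes d odd, so a + d must be odd. Constraint 8 says a + d is even — contradiction.

Unsatisfiable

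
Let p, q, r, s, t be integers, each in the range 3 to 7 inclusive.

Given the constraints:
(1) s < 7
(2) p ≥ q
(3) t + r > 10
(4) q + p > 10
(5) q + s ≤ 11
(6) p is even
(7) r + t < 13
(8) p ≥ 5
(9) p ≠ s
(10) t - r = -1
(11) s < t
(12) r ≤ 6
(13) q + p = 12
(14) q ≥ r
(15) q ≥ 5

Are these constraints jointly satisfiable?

Satisfiable

The assignment p = 6, q = 6, r = 6, s = 4, t = 5 works:
  constraint 3 holds since t + r = 11.
  constraint 4 holds since q + p = 12.
  constraint 5 holds since q + s = 10.
The rest check out directly.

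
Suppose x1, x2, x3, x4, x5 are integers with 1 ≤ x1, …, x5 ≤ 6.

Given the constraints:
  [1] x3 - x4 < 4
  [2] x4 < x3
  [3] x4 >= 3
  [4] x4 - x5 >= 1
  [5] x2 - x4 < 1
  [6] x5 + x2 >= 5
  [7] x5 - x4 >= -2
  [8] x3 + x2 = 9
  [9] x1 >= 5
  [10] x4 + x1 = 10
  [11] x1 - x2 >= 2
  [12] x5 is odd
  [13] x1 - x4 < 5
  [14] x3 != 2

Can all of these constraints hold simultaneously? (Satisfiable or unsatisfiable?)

The assignment x1 = 6, x2 = 4, x3 = 5, x4 = 4, x5 = 3 works:
  constraint 1 holds since x3 - x4 = 1.
  constraint 4 holds since x4 - x5 = 1.
The rest check out directly.

Satisfiable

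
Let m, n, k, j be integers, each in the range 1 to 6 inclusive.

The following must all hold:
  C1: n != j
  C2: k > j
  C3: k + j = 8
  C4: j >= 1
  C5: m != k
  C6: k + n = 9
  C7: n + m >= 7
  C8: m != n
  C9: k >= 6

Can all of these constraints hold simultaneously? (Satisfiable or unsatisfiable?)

Try m = 5, n = 3, k = 6, j = 2.
Check constraint 3: k + j = 8; constraint 6: k + n = 9. The remaining constraints are straightforward to verify.

Satisfiable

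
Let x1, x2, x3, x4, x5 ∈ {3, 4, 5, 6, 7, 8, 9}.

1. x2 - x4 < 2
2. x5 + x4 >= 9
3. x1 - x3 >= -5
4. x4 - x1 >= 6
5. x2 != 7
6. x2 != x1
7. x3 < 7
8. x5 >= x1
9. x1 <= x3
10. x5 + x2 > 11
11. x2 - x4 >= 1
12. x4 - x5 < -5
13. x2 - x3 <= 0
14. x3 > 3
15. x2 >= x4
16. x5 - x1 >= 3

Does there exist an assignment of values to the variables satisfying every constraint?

Constraints 3, 4, 11, and 13 give x1 − x3 ≥ -5, x3 − x2 ≥ 0, x2 − x4 ≥ 1, x4 − x1 ≥ 6.
Adding all 4 inequalities: the left sides telescope to 0, and the right sides sum to (-5) + 0 + 1 + 6 = 2. So 0 ≥ 2, which is false.

Unsatisfiable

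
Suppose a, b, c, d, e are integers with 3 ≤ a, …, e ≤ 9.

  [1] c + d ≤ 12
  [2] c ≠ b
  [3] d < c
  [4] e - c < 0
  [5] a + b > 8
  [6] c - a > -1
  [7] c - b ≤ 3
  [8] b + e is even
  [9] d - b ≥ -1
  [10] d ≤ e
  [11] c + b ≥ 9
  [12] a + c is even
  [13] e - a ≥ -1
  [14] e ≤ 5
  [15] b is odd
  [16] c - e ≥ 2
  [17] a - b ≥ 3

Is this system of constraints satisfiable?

Unsatisfiable

Constraints 7, 13, 16, and 17 give c − e ≥ 2, e − a ≥ -1, a − b ≥ 3, b − c ≥ -3.
Adding all 4 inequalities: the left sides telescope to 0, and the right sides sum to 2 + (-1) + 3 + (-3) = 1. So 0 ≥ 1, which is false.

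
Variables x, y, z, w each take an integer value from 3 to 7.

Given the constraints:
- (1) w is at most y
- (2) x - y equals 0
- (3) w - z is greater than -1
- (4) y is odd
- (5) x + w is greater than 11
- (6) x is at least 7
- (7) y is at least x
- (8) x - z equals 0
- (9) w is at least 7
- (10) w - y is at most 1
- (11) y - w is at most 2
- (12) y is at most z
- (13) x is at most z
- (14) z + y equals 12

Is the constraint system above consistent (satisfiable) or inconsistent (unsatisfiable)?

Unsatisfiable

From constraints 6 and 13: z ≥ x ≥ 7. From constraints 1 and 9: y ≥ w ≥ 7. Hence z + y ≥ 14. But constraint 14 requires z + y = 12, and 12 < 14. Contradiction.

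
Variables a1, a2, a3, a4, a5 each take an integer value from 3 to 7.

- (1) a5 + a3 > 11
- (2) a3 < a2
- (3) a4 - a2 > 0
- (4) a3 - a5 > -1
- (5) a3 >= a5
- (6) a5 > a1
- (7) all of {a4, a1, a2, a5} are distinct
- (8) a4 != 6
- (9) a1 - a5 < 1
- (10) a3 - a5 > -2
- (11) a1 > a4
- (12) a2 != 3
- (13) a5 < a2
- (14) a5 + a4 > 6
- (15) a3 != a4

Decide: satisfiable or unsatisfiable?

Constraints 2, 3, 5, 6, and 11 give a5 ≤ a3, a3 < a2, a2 < a4, a4 < a1, a1 < a5. Chaining: a5 ≤ a3 < a2 < a4 < a1 < a5, which forces a5 < a5 — impossible.

Unsatisfiable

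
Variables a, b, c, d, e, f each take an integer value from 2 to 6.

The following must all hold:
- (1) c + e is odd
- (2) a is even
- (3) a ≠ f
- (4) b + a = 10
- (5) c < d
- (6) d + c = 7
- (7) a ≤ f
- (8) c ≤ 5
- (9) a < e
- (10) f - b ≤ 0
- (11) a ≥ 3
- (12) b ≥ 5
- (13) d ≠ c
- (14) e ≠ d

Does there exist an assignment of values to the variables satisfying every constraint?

Satisfiable

The assignment a = 4, b = 6, c = 3, d = 4, e = 6, f = 5 works:
  constraint 4 holds since b + a = 10.
  constraint 6 holds since d + c = 7.
  constraint 10 holds since f - b = -1.
The rest check out directly.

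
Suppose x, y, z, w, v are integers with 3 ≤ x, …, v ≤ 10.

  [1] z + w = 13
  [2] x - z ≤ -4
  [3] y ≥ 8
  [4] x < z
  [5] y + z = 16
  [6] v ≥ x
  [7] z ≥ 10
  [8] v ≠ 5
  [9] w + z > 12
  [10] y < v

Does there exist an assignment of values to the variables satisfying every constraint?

Unsatisfiable

From constraint 3: y ≥ 8. From constraint 7: z ≥ 10. Hence y + z ≥ 18. But constraint 5 requires y + z = 16, and 16 < 18. Contradiction.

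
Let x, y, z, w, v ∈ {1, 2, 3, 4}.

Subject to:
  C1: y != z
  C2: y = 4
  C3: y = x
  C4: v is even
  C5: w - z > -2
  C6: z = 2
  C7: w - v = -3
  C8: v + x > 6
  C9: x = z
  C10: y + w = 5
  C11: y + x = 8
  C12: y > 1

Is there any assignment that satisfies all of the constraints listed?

Constraint 2 fixes y = 4 and constraint 6 fixes z = 2. Constraints 3 and 9 give y = x = z, so y = z. But 4 ≠ 2 — contradiction.

Unsatisfiable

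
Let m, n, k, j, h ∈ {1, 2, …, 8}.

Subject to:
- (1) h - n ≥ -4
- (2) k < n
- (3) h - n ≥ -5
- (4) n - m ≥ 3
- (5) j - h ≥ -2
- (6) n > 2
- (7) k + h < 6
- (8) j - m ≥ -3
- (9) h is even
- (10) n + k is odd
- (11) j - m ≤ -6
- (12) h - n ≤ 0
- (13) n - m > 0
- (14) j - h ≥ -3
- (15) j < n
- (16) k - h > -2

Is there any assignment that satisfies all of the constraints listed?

Constraints 3, 4, 11, and 14 give m − j ≥ 6, j − h ≥ -3, h − n ≥ -5, n − m ≥ 3.
Adding all 4 inequalities: the left sides telescope to 0, and the right sides sum to 6 + (-3) + (-5) + 3 = 1. So 0 ≥ 1, which is false.

Unsatisfiable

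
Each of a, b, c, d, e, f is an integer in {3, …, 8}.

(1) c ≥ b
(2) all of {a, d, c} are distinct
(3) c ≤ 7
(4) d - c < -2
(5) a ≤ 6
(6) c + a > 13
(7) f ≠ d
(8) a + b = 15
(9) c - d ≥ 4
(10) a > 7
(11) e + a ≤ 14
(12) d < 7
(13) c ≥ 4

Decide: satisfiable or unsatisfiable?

Unsatisfiable

From constraint 5: a ≤ 6. From constraints 1 and 3: b ≤ c ≤ 7. Hence a + b ≤ 13. But constraint 8 requires a + b = 15, and 15 > 13. Contradiction.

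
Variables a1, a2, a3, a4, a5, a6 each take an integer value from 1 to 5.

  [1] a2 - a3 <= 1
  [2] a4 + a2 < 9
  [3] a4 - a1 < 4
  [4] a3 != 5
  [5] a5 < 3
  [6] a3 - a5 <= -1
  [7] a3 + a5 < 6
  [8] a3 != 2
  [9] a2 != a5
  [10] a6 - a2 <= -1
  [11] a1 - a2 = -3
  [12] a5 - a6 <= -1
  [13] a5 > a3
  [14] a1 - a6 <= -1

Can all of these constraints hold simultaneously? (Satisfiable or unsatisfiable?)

Constraints 1, 6, 10, and 12 give a2 − a6 ≥ 1, a6 − a5 ≥ 1, a5 − a3 ≥ 1, a3 − a2 ≥ -1.
Adding all 4 inequalities: the left sides telescope to 0, and the right sides sum to 1 + 1 + 1 + (-1) = 2. So 0 ≥ 2, which is false.

Unsatisfiable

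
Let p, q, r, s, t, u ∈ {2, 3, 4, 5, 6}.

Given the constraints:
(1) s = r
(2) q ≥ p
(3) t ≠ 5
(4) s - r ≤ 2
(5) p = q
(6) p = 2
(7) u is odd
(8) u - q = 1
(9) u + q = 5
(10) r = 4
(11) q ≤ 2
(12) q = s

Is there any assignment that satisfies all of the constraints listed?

Unsatisfiable

Constraint 6 fixes p = 2 and constraint 10 fixes r = 4. Constraints 1, 5, and 12 give p = q = s = r, so p = r. But 2 ≠ 4 — contradiction.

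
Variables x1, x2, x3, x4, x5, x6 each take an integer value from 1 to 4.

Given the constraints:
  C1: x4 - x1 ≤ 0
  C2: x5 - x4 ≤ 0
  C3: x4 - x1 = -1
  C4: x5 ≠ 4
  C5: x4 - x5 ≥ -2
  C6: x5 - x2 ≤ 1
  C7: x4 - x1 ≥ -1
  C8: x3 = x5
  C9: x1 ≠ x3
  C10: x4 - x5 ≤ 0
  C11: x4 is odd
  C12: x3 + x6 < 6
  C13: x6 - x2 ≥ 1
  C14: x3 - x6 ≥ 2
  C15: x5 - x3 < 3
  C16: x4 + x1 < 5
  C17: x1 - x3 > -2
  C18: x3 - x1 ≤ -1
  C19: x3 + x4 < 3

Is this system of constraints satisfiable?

Unsatisfiable

Constraints 6, 7, 10, 13, 14, and 18 give x3 − x6 ≥ 2, x6 − x2 ≥ 1, x2 − x5 ≥ -1, x5 − x4 ≥ 0, x4 − x1 ≥ -1, x1 − x3 ≥ 1.
Adding all 6 inequalities: the left sides telescope to 0, and the right sides sum to 2 + 1 + (-1) + 0 + (-1) + 1 = 2. So 0 ≥ 2, which is false.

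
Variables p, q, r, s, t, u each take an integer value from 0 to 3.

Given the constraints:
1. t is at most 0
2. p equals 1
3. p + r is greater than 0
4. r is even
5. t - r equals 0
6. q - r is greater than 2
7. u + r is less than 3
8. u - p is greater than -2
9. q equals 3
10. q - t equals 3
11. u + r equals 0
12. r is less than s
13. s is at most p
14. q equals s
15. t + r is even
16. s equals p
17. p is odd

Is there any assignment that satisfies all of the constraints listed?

Constraint 9 fixes q = 3 and constraint 2 fixes p = 1. Constraints 14 and 16 give q = s = p, so q = p. But 3 ≠ 1 — contradiction.

Unsatisfiable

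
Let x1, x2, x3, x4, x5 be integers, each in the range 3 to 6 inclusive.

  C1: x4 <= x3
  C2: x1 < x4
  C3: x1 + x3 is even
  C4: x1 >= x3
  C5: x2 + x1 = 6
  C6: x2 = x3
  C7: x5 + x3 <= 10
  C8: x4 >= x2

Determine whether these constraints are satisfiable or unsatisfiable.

Constraints 1, 2, and 4 give x4 ≤ x3, x3 ≤ x1, x1 < x4. Chaining: x4 ≤ x3 ≤ x1 < x4, which forces x4 < x4 — impossible.

Unsatisfiable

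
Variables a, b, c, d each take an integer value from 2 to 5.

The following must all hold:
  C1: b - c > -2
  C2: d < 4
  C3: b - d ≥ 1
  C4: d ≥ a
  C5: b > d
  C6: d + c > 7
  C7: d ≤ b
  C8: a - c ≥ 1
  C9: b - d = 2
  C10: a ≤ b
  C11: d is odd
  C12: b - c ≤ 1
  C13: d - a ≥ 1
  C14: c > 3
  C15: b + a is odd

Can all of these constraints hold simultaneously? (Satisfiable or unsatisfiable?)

Unsatisfiable

Constraints 3, 8, 12, and 13 give b − d ≥ 1, d − a ≥ 1, a − c ≥ 1, c − b ≥ -1.
Adding all 4 inequalities: the left sides telescope to 0, and the right sides sum to 1 + 1 + 1 + (-1) = 2. So 0 ≥ 2, which is false.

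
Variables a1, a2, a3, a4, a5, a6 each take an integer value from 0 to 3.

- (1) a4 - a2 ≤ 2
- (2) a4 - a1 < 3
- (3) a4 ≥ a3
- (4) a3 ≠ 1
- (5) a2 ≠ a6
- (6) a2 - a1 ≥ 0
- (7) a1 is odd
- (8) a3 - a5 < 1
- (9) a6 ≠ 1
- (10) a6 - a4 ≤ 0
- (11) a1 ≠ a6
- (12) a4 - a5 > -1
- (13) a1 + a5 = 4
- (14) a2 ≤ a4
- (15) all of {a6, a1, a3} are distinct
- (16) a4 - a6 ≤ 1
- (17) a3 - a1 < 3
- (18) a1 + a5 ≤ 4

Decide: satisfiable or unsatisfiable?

One satisfying assignment is a1 = 1, a2 = 2, a3 = 2, a4 = 3, a5 = 3, a6 = 3.
For the less obvious constraints — constraint 1: a4 - a2 = 1; constraint 2: a4 - a1 = 2 — and the others hold by inspection.

Satisfiable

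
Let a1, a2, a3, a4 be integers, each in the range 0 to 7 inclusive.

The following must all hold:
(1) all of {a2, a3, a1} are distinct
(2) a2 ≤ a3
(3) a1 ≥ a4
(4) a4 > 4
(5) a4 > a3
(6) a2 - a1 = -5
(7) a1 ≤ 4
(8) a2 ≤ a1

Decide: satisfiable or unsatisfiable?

From constraint 4: a4 ≥ 5. From constraints 3 and 7: a4 ≤ a1 and a1 ≤ 4, so a4 ≤ 4. But 4 < 5, so no value of a4 works.

Unsatisfiable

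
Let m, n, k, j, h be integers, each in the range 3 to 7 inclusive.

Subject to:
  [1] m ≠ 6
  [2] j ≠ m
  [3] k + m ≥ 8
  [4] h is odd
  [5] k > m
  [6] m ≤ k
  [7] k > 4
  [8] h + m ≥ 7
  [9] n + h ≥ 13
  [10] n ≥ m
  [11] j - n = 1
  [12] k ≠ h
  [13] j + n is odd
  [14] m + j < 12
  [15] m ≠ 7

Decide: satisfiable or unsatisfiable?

The assignment m = 3, n = 6, k = 6, j = 7, h = 7 works:
  constraint 3 holds since k + m = 9.
  constraint 8 holds since h + m = 10.
The rest check out directly.

Satisfiable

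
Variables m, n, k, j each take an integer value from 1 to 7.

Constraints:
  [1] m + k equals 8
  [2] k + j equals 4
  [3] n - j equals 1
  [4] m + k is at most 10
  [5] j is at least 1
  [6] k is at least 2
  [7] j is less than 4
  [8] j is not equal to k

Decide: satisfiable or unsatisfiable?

Satisfiable

Try m = 5, n = 2, k = 3, j = 1.
Check constraint 1: m + k = 8; constraint 2: k + j = 4; constraint 3: n - j = 1. The remaining constraints are straightforward to verify.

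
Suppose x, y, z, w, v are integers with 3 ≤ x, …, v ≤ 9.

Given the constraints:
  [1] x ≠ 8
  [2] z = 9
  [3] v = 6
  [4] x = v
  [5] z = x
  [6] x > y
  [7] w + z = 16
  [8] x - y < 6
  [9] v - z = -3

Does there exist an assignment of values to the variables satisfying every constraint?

Unsatisfiable

Constraint 2 fixes z = 9 and constraint 3 fixes v = 6. Constraints 4 and 5 give z = x = v, so z = v. But 9 ≠ 6 — contradiction.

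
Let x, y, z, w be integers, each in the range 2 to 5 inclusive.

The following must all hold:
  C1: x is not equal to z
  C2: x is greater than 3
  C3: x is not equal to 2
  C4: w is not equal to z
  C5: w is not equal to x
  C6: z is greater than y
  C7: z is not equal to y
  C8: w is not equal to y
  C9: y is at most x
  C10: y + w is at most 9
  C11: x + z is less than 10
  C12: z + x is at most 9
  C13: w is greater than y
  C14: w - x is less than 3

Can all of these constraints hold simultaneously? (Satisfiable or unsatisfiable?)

Satisfiable

Take x = 4, y = 2, z = 3, w = 5. Then constraint 10: y + w = 7; constraint 11: x + z = 7; constraint 12: z + x = 7, and every other listed constraint is also met.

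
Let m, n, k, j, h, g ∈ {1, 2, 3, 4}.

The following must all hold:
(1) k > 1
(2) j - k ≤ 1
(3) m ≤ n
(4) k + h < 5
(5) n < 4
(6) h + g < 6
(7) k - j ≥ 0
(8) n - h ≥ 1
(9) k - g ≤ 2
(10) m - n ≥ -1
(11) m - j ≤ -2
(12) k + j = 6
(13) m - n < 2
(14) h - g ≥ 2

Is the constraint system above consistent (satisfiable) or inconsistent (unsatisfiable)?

Constraints 2, 8, 9, 10, 11, and 14 give g − k ≥ -2, k − j ≥ -1, j − m ≥ 2, m − n ≥ -1, n − h ≥ 1, h − g ≥ 2.
Adding all 6 inequalities: the left sides telescope to 0, and the right sides sum to (-2) + (-1) + 2 + (-1) + 1 + 2 = 1. So 0 ≥ 1, which is false.

Unsatisfiable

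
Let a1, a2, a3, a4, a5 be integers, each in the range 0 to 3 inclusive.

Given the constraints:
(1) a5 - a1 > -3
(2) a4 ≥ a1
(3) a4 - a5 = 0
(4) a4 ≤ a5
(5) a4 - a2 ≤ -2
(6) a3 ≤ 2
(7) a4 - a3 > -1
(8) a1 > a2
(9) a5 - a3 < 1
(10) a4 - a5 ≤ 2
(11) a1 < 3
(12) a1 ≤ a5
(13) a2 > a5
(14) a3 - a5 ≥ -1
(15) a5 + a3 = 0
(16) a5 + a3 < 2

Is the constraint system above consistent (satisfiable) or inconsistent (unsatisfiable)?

Constraints 2, 4, 8, and 13 give a5 < a2, a2 < a1, a1 ≤ a4, a4 ≤ a5. Chaining: a5 < a2 < a1 ≤ a4 ≤ a5, which forces a5 < a5 — impossible.

Unsatisfiable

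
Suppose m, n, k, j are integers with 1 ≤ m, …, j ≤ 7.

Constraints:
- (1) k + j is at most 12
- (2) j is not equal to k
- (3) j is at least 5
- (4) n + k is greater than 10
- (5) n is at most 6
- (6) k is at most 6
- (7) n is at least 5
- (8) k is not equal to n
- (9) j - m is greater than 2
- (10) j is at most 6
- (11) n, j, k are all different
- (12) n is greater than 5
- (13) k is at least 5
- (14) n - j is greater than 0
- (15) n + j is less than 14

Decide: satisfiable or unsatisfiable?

Constraints 3, 5, 6, 7, 10, and 13 confine each of n, j, k to the 2 values {5, 6}.
Constraint 11 requires all 3 of them to be distinct, but only 2 values are available — impossible by the pigeonhole principle.

Unsatisfiable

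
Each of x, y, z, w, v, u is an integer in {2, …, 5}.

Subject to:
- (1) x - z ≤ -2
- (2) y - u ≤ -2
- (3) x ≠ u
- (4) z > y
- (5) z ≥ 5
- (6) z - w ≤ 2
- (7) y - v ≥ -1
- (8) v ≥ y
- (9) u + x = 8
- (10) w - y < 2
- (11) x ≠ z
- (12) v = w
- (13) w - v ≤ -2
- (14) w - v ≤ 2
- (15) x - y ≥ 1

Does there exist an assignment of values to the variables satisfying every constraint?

Unsatisfiable

Constraints 1, 6, 7, 13, and 15 give w − z ≥ -2, z − x ≥ 2, x − y ≥ 1, y − v ≥ -1, v − w ≥ 2.
Adding all 5 inequalities: the left sides telescope to 0, and the right sides sum to (-2) + 2 + 1 + (-1) + 2 = 2. So 0 ≥ 2, which is false.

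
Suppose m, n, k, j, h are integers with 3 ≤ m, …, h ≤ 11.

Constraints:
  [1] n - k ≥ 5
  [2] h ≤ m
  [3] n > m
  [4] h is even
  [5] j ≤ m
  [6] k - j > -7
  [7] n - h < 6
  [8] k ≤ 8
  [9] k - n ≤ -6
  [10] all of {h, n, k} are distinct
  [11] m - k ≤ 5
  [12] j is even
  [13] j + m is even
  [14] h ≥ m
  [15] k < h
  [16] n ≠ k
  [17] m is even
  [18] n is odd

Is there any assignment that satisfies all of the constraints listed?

Try m = 8, n = 11, k = 4, j = 8, h = 8.
Check constraint 1: n - k = 7; constraint 6: k - j = -4. The remaining constraints are straightforward to verify.

Satisfiable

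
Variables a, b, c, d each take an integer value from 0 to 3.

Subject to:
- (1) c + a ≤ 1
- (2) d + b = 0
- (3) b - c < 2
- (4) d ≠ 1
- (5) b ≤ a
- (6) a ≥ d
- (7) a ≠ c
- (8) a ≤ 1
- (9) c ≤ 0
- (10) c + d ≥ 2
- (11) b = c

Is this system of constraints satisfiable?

Unsatisfiable

From constraint 9: c ≤ 0. From constraints 6 and 8: d ≤ a ≤ 1. Hence c + d ≤ 1. But constraint 10 requires c + d ≥ 2, and 2 > 1. Contradiction.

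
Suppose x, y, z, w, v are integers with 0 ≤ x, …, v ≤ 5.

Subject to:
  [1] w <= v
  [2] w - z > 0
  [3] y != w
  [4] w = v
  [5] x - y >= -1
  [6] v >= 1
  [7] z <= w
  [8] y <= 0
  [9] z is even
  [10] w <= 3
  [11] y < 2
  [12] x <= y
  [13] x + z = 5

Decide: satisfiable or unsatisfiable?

Unsatisfiable

From constraints 8 and 12: x ≤ y ≤ 0. From constraints 7 and 10: z ≤ w ≤ 3. Hence x + z ≤ 3. But constraint 13 requires x + z = 5, and 5 > 3. Contradiction.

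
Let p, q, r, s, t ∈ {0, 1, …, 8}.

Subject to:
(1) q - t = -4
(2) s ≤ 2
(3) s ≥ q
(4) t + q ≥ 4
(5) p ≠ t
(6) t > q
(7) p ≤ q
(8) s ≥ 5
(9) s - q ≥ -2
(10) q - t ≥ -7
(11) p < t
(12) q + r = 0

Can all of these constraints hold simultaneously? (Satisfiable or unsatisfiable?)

Unsatisfiable

From constraint 8: s ≥ 5. From constraint 2: s ≤ 2. But 2 < 5, so no value of s works.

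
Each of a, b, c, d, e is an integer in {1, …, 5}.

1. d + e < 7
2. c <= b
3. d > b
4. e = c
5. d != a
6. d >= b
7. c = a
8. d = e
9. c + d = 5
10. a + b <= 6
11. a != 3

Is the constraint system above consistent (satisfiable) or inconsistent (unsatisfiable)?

From constraints 4, 7, and 8, d = e = c = a, so d = a. But constraint 5 says d ≠ a. Contradiction.

Unsatisfiable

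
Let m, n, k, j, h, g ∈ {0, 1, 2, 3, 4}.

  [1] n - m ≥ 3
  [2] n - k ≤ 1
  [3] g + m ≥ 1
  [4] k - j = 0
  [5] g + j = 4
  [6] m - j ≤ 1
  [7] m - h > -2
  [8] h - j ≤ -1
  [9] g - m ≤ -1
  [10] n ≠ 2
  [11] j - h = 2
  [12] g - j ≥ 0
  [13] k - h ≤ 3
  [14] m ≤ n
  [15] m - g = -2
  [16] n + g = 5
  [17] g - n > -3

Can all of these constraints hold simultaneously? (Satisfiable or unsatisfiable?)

Unsatisfiable

Constraints 1, 2, 8, 9, 12, and 13 give j − h ≥ 1, h − k ≥ -3, k − n ≥ -1, n − m ≥ 3, m − g ≥ 1, g − j ≥ 0.
Adding all 6 inequalities: the left sides telescope to 0, and the right sides sum to 1 + (-3) + (-1) + 3 + 1 + 0 = 1. So 0 ≥ 1, which is false.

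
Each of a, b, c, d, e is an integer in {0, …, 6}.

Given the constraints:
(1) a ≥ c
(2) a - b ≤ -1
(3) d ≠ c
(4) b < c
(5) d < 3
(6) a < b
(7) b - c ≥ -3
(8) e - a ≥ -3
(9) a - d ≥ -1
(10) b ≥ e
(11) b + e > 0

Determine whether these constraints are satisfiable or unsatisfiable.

Constraints 1, 4, and 6 give b < c, c ≤ a, a < b. Chaining: b < c ≤ a < b, which forces b < b — impossible.

Unsatisfiable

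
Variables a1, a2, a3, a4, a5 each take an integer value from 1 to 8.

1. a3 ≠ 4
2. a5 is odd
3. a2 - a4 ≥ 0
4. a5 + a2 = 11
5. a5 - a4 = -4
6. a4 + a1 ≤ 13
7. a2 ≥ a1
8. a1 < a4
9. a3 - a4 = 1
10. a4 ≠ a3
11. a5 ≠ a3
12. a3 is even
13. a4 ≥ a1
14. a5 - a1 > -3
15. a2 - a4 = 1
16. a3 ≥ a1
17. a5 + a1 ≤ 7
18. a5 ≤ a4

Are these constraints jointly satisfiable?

Satisfiable

Take a1 = 3, a2 = 8, a3 = 8, a4 = 7, a5 = 3. Then constraint 3: a2 - a4 = 1; constraint 4: a5 + a2 = 11; constraint 5: a5 - a4 = -4, and every other listed constraint is also met.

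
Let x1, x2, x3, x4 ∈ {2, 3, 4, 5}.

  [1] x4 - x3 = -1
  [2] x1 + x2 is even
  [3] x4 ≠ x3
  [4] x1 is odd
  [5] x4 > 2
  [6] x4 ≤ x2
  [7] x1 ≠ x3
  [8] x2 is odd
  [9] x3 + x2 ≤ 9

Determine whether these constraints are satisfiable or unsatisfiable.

One satisfying assignment is x1 = 3, x2 = 5, x3 = 4, x4 = 3.
For the less obvious constraints — constraint 1: x4 - x3 = -1; constraint 2: x1 + x2 = 8 is even; constraint 9: x3 + x2 = 9 — and the others hold by inspection.

Satisfiable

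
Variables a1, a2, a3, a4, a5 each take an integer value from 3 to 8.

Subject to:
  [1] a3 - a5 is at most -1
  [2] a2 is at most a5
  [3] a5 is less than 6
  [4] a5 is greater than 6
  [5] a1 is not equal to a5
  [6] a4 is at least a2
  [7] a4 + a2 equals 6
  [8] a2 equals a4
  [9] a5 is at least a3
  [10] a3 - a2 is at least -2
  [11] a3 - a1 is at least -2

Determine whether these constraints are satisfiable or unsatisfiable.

From constraint 4: a5 ≥ 7. From constraint 3: a5 ≤ 5. But 5 < 7, so no value of a5 works.

Unsatisfiable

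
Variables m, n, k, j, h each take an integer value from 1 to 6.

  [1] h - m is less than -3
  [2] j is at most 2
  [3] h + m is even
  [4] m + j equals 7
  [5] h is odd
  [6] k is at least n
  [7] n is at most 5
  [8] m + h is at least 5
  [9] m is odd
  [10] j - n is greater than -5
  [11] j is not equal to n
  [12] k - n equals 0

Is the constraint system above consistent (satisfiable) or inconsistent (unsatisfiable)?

Satisfiable

Setting (m, n, k, j, h) = (5, 5, 5, 2, 1) satisfies everything: constraint 1: h - m = -4; constraint 4: m + j = 7, and the others follow.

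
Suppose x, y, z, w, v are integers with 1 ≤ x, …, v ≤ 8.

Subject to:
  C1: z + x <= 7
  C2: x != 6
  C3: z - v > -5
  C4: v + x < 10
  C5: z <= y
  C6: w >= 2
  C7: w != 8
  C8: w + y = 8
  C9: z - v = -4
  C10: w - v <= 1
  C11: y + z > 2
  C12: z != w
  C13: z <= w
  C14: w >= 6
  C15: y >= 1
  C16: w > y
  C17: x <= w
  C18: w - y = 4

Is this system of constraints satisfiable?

One satisfying assignment is x = 4, y = 2, z = 1, w = 6, v = 5.
For the less obvious constraints — constraint 1: z + x = 5; constraint 3: z - v = -4 — and the others hold by inspection.

Satisfiable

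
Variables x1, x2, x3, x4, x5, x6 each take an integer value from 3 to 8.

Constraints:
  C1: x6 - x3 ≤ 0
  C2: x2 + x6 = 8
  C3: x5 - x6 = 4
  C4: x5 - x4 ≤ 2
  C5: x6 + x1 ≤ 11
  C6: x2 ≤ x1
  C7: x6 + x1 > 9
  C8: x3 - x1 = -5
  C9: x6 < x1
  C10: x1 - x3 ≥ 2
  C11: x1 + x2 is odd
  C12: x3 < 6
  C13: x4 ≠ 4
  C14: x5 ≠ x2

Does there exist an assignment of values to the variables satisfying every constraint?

Setting (x1, x2, x3, x4, x5, x6) = (8, 5, 3, 8, 7, 3) satisfies everything: constraint 1: x6 - x3 = 0; constraint 2: x2 + x6 = 8, and the others follow.

Satisfiable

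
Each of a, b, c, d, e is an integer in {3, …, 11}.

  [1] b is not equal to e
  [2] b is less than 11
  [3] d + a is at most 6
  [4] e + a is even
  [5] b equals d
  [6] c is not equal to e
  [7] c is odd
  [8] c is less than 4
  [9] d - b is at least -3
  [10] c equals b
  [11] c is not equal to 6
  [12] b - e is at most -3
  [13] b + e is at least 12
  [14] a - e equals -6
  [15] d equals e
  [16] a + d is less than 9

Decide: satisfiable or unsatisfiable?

From constraints 5, 10, and 15, c = b = d = e, so c = e. But constraint 6 says c ≠ e. Contradiction.

Unsatisfiable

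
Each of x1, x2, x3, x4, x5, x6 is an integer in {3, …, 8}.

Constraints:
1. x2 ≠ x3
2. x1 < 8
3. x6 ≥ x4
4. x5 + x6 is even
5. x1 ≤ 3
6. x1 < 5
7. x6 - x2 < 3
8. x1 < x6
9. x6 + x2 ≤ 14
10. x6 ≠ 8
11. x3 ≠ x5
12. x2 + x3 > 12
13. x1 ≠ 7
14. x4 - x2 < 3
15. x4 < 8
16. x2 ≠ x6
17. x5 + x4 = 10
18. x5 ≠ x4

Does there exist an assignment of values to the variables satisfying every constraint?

Setting (x1, x2, x3, x4, x5, x6) = (3, 5, 8, 6, 4, 6) satisfies everything: constraint 7: x6 - x2 = 1; constraint 9: x6 + x2 = 11; constraint 12: x2 + x3 = 13, and the others follow.

Satisfiable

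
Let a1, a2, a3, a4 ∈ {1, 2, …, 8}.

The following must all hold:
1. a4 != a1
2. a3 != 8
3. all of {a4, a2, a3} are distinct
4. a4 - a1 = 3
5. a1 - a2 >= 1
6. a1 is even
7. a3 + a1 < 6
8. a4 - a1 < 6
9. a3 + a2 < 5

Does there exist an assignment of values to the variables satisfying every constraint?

Satisfiable

Take a1 = 2, a2 = 1, a3 = 3, a4 = 5. Then constraint 4: a4 - a1 = 3; constraint 5: a1 - a2 = 1; constraint 7: a3 + a1 = 5, and every other listed constraint is also met.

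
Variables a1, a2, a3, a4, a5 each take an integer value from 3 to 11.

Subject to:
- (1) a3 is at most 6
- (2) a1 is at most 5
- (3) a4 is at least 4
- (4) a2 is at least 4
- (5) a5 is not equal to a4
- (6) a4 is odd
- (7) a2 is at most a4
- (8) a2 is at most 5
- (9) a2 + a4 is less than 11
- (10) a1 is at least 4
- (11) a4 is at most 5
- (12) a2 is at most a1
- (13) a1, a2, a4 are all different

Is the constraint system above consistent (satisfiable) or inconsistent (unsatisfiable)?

Constraints 2, 3, 4, 8, 10, and 11 confine each of a1, a2, a4 to the 2 values {4, 5}.
Constraint 13 requires all 3 of them to be distinct, but only 2 values are available — impossible by the pigeonhole principle.

Unsatisfiable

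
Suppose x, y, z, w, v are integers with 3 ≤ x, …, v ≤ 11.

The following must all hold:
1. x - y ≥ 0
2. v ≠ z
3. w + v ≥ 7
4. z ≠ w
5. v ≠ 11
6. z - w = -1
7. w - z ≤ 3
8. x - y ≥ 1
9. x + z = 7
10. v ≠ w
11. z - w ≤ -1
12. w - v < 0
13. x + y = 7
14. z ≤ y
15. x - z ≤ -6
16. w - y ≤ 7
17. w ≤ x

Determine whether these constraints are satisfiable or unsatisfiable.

Constraints 8, 11, 15, and 16 give y − w ≥ -7, w − z ≥ 1, z − x ≥ 6, x − y ≥ 1.
Adding all 4 inequalities: the left sides telescope to 0, and the right sides sum to (-7) + 1 + 6 + 1 = 1. So 0 ≥ 1, which is false.

Unsatisfiable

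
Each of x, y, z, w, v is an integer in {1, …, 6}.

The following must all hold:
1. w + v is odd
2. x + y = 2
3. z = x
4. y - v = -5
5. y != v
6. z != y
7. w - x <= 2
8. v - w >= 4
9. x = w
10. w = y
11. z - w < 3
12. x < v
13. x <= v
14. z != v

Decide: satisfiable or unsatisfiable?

From constraints 3, 9, and 10, z = x = w = y, so z = y. But constraint 6 says z ≠ y. Contradiction.

Unsatisfiable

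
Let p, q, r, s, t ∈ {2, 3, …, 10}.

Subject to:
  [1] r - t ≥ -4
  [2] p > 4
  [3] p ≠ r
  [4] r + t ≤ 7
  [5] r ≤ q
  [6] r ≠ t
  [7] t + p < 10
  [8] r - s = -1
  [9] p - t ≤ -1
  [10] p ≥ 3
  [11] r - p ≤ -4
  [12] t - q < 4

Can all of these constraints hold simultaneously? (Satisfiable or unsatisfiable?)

Unsatisfiable

Constraints 1, 9, and 11 give p − r ≥ 4, r − t ≥ -4, t − p ≥ 1.
Adding all 3 inequalities: the left sides telescope to 0, and the right sides sum to 4 + (-4) + 1 = 1. So 0 ≥ 1, which is false.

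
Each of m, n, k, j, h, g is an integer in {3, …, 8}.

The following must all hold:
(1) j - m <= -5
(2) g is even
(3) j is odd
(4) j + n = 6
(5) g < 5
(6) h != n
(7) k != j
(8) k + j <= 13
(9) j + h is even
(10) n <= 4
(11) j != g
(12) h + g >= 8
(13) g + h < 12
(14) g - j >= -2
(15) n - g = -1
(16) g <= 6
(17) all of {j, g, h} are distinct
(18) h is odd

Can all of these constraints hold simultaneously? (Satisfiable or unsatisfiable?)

The assignment m = 8, n = 3, k = 7, j = 3, h = 7, g = 4 works:
  constraint 1 holds since j - m = -5.
  constraint 4 holds since j + n = 6.
The rest check out directly.

Satisfiable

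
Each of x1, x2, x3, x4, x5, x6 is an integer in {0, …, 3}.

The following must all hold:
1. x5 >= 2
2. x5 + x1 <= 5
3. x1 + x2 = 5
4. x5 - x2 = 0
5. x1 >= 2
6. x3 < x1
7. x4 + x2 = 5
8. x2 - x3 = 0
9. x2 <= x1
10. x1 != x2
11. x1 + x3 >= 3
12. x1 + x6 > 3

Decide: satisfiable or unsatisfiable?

Satisfiable

One satisfying assignment is x1 = 3, x2 = 2, x3 = 2, x4 = 3, x5 = 2, x6 = 2.
For the less obvious constraints — constraint 2: x5 + x1 = 5; constraint 3: x1 + x2 = 5; constraint 4: x5 - x2 = 0 — and the others hold by inspection.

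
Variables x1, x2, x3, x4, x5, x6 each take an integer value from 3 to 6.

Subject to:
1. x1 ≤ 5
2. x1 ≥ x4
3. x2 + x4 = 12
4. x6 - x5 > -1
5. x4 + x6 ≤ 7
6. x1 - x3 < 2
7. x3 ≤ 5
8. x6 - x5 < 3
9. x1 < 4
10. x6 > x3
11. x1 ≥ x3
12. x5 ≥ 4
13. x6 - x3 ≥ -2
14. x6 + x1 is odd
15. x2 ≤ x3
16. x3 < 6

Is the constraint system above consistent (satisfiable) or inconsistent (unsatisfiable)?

Unsatisfiable

From constraints 7 and 15: x2 ≤ x3 ≤ 5. From constraints 1 and 2: x4 ≤ x1 ≤ 5. Hence x2 + x4 ≤ 10. But constraint 3 requires x2 + x4 = 12, and 12 > 10. Contradiction.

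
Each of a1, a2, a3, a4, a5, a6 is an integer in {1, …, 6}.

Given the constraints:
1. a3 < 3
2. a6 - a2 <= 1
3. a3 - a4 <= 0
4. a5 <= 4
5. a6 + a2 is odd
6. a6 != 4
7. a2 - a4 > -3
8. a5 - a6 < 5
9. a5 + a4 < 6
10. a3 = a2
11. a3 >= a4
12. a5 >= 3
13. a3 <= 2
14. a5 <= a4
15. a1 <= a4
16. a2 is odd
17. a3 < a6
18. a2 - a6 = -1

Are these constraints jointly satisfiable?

From constraints 12 and 14: a4 ≥ a5 and a5 ≥ 3, so a4 ≥ 3. From constraints 11 and 13: a4 ≤ a3 and a3 ≤ 2, so a4 ≤ 2. But 2 < 3, so no value of a4 works.

Unsatisfiable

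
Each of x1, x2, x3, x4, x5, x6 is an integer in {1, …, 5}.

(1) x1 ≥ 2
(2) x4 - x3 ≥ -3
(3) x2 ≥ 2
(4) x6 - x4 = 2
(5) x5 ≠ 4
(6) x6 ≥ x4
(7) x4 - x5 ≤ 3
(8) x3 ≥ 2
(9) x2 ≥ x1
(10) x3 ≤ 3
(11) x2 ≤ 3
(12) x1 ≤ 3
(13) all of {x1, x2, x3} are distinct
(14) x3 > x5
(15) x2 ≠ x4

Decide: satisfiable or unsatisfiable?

Unsatisfiable

Constraints 1, 3, 8, 10, 11, and 12 confine each of x1, x2, x3 to the 2 values {2, 3}.
Constraint 13 requires all 3 of them to be distinct, but only 2 values are available — impossible by the pigeonhole principle.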